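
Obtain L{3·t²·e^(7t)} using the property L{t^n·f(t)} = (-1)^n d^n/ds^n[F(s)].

L{e^(7t)} = 1/(s-7). d/ds[1/(s-7)] = -1/(s-7)². d²/ds²[1/(s-7)] = 2/(s-7)³. So L{t²·e^(7t)} = (-1)² · 2/(s-7)³ = 2/(s-7)³. Then L{3·t²·e^(7t)} = 3·2/(s-7)³ = 6/(s-7)³

Final answer: 6/(s-7)³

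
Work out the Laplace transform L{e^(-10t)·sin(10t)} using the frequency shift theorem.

Frequency shift: L{e^(at)f(t)} = F(s-a). L{e^(-10t)·sin(10t)} = 10/((s+10)² + 100)

Final answer: 10/((s+10)² + 100)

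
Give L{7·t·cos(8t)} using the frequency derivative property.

L{cos(8t)} = s/(s² + 64). Derivative: d/ds[s/(s² + 64)] = [(s² + 64) - s·2s]/(s² + 64)² = (64 - s²)/(s² + 64)². So L{t·cos(8t)} = -F'(s) = (s² - 64)/(s² + 64)². Then L{7·t·cos(8t)} = 7·(s² - 64)/(s² + 64)²

Final answer: 7·(s² - 64)/(s² + 64)²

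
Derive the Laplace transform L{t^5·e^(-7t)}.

L{t^n·e^(at)} = n!/(s-a)^(n+1), so L{t^5·e^(-7t)} = 120/(s+7)^6

Final answer: 120/(s+7)^6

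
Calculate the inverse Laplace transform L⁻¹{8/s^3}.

L⁻¹{n!/s^(n+1)} = t^n with n=2. So L⁻¹{2/s^3} = t^2, and L⁻¹{8/s^3} = (8/2)·t^2 = 4·t^2

Final answer: 4·t^2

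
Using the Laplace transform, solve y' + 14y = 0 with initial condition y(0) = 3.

L{y'} + 14L{y} = 0. sY - 3 + 14Y = 0. Y(s+14) = 3. Y = 3/(s+14)

Final answer: y(t) = 3e^(-14t)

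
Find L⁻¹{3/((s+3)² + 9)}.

Form: b/((s-a)² + b²) → e^(at)sin(bt). With a=-3, b=3

Final answer: e^(-3t)·sin(3t)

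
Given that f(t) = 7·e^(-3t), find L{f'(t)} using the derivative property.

f(0) = 7, F(s) = 7/(s+3). L{f'(t)} = s·F(s) - f(0) = 7s/(s+3) - 7 = (7s - 7(s+3))/(s+3) = -21/(s+3)

Final answer: -21/(s+3)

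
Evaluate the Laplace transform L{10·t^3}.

L{t^n} = n!/s^(n+1), so L{t^3} = 6/s^4. Then L{10·t^3} = 10·6/s^4 = 60/s^4

Final answer: 60/s^4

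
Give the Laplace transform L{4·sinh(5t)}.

L{sinh(ωt)} = ω/(s² - ω²), so L{sinh(5t)} = 5/(s² - 25). Then L{4·sinh(5t)} = 4·5/(s² - 25) = 20/(s² - 25)

Final answer: 20/(s² - 25)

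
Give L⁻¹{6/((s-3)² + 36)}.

Form: b/((s-a)² + b²) → e^(at)sin(bt). With a=3, b=6

Final answer: e^(3t)·sin(6t)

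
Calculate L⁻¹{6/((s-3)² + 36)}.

Form: b/((s-a)² + b²) → e^(at)sin(bt). With a=3, b=6

Final answer: e^(3t)·sin(6t)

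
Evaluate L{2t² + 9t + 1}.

L{2t² + 9t + 1} = 2·2/s³ + 9/s² + 1/s = 4/s³ + 9/s² + 1/s

Final answer: 4/s³ + 9/s² + 1/s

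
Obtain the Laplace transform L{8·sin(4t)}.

L{sin(ωt)} = ω/(s² + ω²), so L{sin(4t)} = 4/(s² + 16). Then L{8·sin(4t)} = 8·4/(s² + 16) = 32/(s² + 16)

Final answer: 32/(s² + 16)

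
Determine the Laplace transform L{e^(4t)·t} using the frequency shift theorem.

L{e^(at)·t^n} = n!/(s-a)^(n+1), so L{e^(4t)·t} = 1/(s-4)^2

Final answer: 1/(s-4)^2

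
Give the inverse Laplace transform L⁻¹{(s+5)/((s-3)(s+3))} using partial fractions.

Using partial fractions, f(t) = (8e^(3t) - 2e^(-3t))/6

Final answer: (8e^(3t) - 2e^(-3t))/6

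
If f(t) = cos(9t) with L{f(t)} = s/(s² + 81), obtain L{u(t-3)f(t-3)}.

Time shift theorem: L{u(t-a)f(t-a)} = e^(-as)F(s). Here a=3, F(s) = s/(s² + 81), so L{u(t-3)f(t-3)} = e^(-3s)·s/(s² + 81)

Final answer: e^(-3s)·s/(s² + 81)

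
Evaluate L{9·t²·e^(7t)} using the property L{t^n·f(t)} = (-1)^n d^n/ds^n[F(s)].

L{e^(7t)} = 1/(s-7). d/ds[1/(s-7)] = -1/(s-7)². d²/ds²[1/(s-7)] = 2/(s-7)³. So L{t²·e^(7t)} = (-1)² · 2/(s-7)³ = 2/(s-7)³. Then L{9·t²·e^(7t)} = 9·2/(s-7)³ = 18/(s-7)³

Final answer: 18/(s-7)³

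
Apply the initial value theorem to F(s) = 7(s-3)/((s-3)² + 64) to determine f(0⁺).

f(0⁺) = lim_{s→∞} sF(s) = lim_{s→∞} 7s(s-3)/((s-3)² + 64) = 7

Final answer: 7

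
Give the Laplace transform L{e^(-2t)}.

L{e^(at)} = 1/(s-a), so L{e^(-2t)} = 1/(s+2)

Final answer: 1/(s+2)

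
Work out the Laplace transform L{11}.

L{11} = 11 · L{1} = 11/s

Final answer: 11/s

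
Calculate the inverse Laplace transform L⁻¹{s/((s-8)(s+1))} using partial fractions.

Using partial fractions, f(t) = (8e^(8t) + e^(-t))/9

Final answer: (8e^(8t) + e^(-t))/9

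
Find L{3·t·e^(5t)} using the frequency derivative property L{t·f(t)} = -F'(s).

L{e^(5t)} = 1/(s-5). By frequency derivative: L{t·e^(5t)} = -d/ds[1/(s-5)] = -(-1)/(s-5)² = 1/(s-5)². Then L{3·t·e^(5t)} = 3·1/(s-5)² = 3/(s-5)²

Final answer: 3/(s-5)²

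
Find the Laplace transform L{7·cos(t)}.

L{cos(ωt)} = s/(s² + ω²), so L{cos(t)} = s/(s² + 1). Then L{7·cos(t)} = 7·s/(s² + 1) = 7s/(s² + 1)

Final answer: 7s/(s² + 1)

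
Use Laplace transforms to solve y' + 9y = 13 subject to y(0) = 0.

sY + 9Y = 13/s. Y = 13/(s(s+9)). Partial fractions: Y = 13/9/s - 13/9/(s+9)

Final answer: y(t) = 13/9(1 - e^(-9t))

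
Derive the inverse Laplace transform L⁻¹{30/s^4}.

L⁻¹{n!/s^(n+1)} = t^n with n=3. So L⁻¹{6/s^4} = t^3, and L⁻¹{30/s^4} = (30/6)·t^3 = 5·t^3

Final answer: 5·t^3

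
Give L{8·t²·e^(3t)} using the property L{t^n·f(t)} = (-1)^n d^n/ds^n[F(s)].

L{e^(3t)} = 1/(s-3). d/ds[1/(s-3)] = -1/(s-3)². d²/ds²[1/(s-3)] = 2/(s-3)³. So L{t²·e^(3t)} = (-1)² · 2/(s-3)³ = 2/(s-3)³. Then L{8·t²·e^(3t)} = 8·2/(s-3)³ = 16/(s-3)³

Final answer: 16/(s-3)³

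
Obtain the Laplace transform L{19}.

L{19} = 19 · L{1} = 19/s

Final answer: 19/s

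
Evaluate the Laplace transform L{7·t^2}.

L{t^n} = n!/s^(n+1), so L{t^2} = 2/s^3. Then L{7·t^2} = 7·2/s^3 = 14/s^3

Final answer: 14/s^3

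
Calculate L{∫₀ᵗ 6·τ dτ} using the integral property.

L{∫₀ᵗ f(τ)dτ} = F(s)/s with f(t) = 6t. F(s) = 6/s^2, so L{∫₀ᵗ 6·τ dτ} = (6/s^2)/s = 6/s^3. (Check: ∫₀ᵗ 6·τ dτ = 6t^2/2.)

Final answer: 6/s^3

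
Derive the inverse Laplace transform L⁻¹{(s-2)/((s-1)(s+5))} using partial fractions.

Using partial fractions, f(t) = (-e^t + 7e^(-5t))/6

Final answer: (-e^t + 7e^(-5t))/6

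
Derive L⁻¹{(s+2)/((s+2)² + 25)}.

Using frequency shift: L⁻¹{(s-a)/((s-a)² + b²)} = e^(at)cos(bt). Here a=-2, b=5

Final answer: e^(-2t)·cos(5t)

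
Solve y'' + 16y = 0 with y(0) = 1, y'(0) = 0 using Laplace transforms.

L{y''} + 16L{y} = 0. s²Y - s - 0 + 16Y = 0. Y(s² + 16) = s. Y = (s)/(s² + 16). Inverting: y(t) = cos(4t)

Final answer: y(t) = cos(4t)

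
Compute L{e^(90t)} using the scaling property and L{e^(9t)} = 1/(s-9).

Using L{f(at)} = (1/a)F(s/a) with a=10 and f(t) = e^(9t): L{e^(90t)} = (1/10) · 1/((s/10)-9) = (1/10) · 10/(s-90) = 1/(s-90)

Final answer: 1/(s-90)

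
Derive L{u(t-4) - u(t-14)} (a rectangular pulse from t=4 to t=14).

L{u(t-a)} = e^(-as)/s. L{u(t-4) - u(t-14)} = (e^(-4s) - e^(-14s))/s

Final answer: (e^(-4s) - e^(-14s))/s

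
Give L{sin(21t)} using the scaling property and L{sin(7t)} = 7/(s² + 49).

Using L{f(at)} = (1/a)F(s/a) with a=3: L{sin(21t)} = (1/3) · 7/((s/3)² + 49) = (1/3) · 7·9/(s² + 441) = 21/(s² + 441)

Final answer: 21/(s² + 441)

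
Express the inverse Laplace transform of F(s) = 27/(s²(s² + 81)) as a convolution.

27/(s²(s² + 81)) = (1/s²)·(27/(s² + 81)) = L{t}·L{3·sin(9t)}. So f(t) = t*(3·sin(9t)) = ∫₀ᵗ 3τ·sin(9(t-τ)) dτ

Final answer: ∫₀ᵗ 3τ·sin(9(t-τ)) dτ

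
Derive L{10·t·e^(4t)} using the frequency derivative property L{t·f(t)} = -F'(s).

L{e^(4t)} = 1/(s-4). By frequency derivative: L{t·e^(4t)} = -d/ds[1/(s-4)] = -(-1)/(s-4)² = 1/(s-4)². Then L{10·t·e^(4t)} = 10·1/(s-4)² = 10/(s-4)²

Final answer: 10/(s-4)²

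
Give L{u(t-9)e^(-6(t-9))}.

u(t-a)f(t-a) with f(t)=e^(-6t). L{e^(-6t)} = 1/(s+6). By time shift: e^(-9s)/(s+6)

Final answer: e^(-9s)/(s+6)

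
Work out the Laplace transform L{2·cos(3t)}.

L{cos(ωt)} = s/(s² + ω²), so L{cos(3t)} = s/(s² + 9). Then L{2·cos(3t)} = 2·s/(s² + 9) = 2s/(s² + 9)

Final answer: 2s/(s² + 9)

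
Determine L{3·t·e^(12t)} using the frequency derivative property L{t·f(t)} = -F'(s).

L{e^(12t)} = 1/(s-12). By frequency derivative: L{t·e^(12t)} = -d/ds[1/(s-12)] = -(-1)/(s-12)² = 1/(s-12)². Then L{3·t·e^(12t)} = 3·1/(s-12)² = 3/(s-12)²

Final answer: 3/(s-12)²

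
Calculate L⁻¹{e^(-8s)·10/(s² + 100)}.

L⁻¹{10/(s² + 100)} = sin(10t). By the time shift theorem, L⁻¹{e^(-as)F(s)} = u(t-a)f(t-a) with a=8, so L⁻¹{e^(-8s)·10/(s² + 100)} = u(t-8)·sin(10(t-8))

Final answer: u(t-8)·sin(10(t-8))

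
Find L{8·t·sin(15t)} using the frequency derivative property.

L{sin(15t)} = 15/(s² + 225). By L{t·f(t)} = -F'(s): -d/ds[15/(s² + 225)] = -(15)·(-2s)/(s² + 225)² = 30s/(s² + 225)². Then L{8·t·sin(15t)} = 8·30s/(s² + 225)² = 240s/(s² + 225)²

Final answer: 240s/(s² + 225)²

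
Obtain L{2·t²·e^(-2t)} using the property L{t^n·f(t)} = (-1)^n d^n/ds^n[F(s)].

L{e^(-2t)} = 1/(s+2). d/ds[1/(s+2)] = -1/(s+2)². d²/ds²[1/(s+2)] = 2/(s+2)³. So L{t²·e^(-2t)} = (-1)² · 2/(s+2)³ = 2/(s+2)³. Then L{2·t²·e^(-2t)} = 2·2/(s+2)³ = 4/(s+2)³

Final answer: 4/(s+2)³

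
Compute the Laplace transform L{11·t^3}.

L{t^n} = n!/s^(n+1), so L{t^3} = 6/s^4. Then L{11·t^3} = 11·6/s^4 = 66/s^4

Final answer: 66/s^4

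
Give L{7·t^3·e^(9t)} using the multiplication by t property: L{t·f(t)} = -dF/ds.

Using L{t^n·e^(at)} = n!/(s-a)^(n+1), L{t^3·e^(9t)} = 6/(s-9)^4, so L{7·t^3·e^(9t)} = 7·6/(s-9)^4 = 42/(s-9)^4

Final answer: 42/(s-9)^4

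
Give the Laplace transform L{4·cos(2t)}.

L{cos(ωt)} = s/(s² + ω²), so L{cos(2t)} = s/(s² + 4). Then L{4·cos(2t)} = 4·s/(s² + 4) = 4s/(s² + 4)

Final answer: 4s/(s² + 4)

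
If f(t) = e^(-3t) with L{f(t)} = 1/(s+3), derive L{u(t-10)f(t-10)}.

Time shift theorem: L{u(t-a)f(t-a)} = e^(-as)F(s). Here a=10, F(s) = 1/(s+3), so L{u(t-10)f(t-10)} = e^(-10s)·1/(s+3)

Final answer: e^(-10s)·1/(s+3)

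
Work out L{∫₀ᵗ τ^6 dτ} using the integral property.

L{∫₀ᵗ f(τ)dτ} = F(s)/s with f(t) = t^6. F(s) = 720/s^7, so L{∫₀ᵗ τ^6 dτ} = (720/s^7)/s = 720/s^8. (Check: ∫₀ᵗ τ^6 dτ = t^7/7.)

Final answer: 720/s^8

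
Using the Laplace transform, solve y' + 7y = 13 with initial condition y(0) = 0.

sY + 7Y = 13/s. Y = 13/(s(s+7)). Partial fractions: Y = 13/7/s - 13/7/(s+7)

Final answer: y(t) = 13/7(1 - e^(-7t))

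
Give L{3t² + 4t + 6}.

L{3t² + 4t + 6} = 3·2/s³ + 4/s² + 6/s = 6/s³ + 4/s² + 6/s

Final answer: 6/s³ + 4/s² + 6/s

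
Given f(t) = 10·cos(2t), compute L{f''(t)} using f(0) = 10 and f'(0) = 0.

F(s) = 10s/(s² + 4). L{f''(t)} = s²F(s) - sf(0) - f'(0) = 10s³/(s² + 4) - 10s = (10s³ - 10s(s² + 4))/(s² + 4) = -40s/(s² + 4)

Final answer: -40s/(s² + 4)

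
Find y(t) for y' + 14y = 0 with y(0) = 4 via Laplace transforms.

L{y'} + 14L{y} = 0. sY - 4 + 14Y = 0. Y(s+14) = 4. Y = 4/(s+14)

Final answer: y(t) = 4e^(-14t)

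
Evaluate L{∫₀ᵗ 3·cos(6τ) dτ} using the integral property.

L{∫₀ᵗ f(τ)dτ} = F(s)/s with F(s) = 3s/(s² + 36), so the result is (3s/(s² + 36))/s = 3/(s² + 36)

Final answer: 3/(s² + 36)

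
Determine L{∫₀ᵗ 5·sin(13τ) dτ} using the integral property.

L{∫₀ᵗ f(τ)dτ} = F(s)/s with F(s) = 65/(s² + 169), so the result is (65/(s² + 169))/s = 65/(s(s² + 169))

Final answer: 65/(s(s² + 169))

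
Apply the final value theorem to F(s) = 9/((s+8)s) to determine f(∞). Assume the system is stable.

f(∞) = lim_{s→0} sF(s) = lim_{s→0} 9/(s+8) = 9/8

Final answer: 9/8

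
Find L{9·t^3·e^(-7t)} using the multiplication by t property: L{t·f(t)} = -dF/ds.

Using L{t^n·e^(at)} = n!/(s-a)^(n+1), L{t^3·e^(-7t)} = 6/(s+7)^4, so L{9·t^3·e^(-7t)} = 9·6/(s+7)^4 = 54/(s+7)^4

Final answer: 54/(s+7)^4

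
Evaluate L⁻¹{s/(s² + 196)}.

This is the form c·s/(s² + a²) with a = 14. L⁻¹ = cos(14t)

Final answer: cos(14t)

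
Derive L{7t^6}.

L{t^n} = n!/s^(n+1). So L{7t^6} = 7·6!/s^7 = 5040/s^7

Final answer: 5040/s^7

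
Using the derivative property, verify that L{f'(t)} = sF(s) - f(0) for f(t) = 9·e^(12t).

f'(t) = 108e^(12t). Direct: L{f'(t)} = 108/(s-12). Property: s·9/(s-12) - 9 = (9s - 9(s-12))/(s-12) = 108/(s-12). ✓

Final answer: 108/(s-12)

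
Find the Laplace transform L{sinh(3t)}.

L{sinh(ωt)} = ω/(s² - ω²), so L{sinh(3t)} = 3/(s² - 9)

Final answer: 3/(s² - 9)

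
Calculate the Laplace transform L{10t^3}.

L{10t^3} = 10 · L{t^3} = 10 · 6/s^4 = 60/s^4

Final answer: 60/s^4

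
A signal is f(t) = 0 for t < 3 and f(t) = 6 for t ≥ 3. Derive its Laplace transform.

f(t) = 6·u(t-3). L{u(t-3)} = e^(-3s)/s, so L{f(t)} = 6·e^(-3s)/s

Final answer: 6·e^(-3s)/s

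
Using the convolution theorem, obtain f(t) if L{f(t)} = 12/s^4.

12/s^4 = (12/s)·(1/s^3) = L{12}·L{t^2/2}. By convolution, f(t) = 12*t^2/2 = ∫₀ᵗ 12·τ^2/2 dτ = 12·t^3/6

Final answer: 12·t^3/6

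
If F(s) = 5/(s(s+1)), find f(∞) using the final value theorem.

f(∞) = lim_{s→0} s·5/(s(s+1)) = lim_{s→0} 5/(s+1) = 5/1 = 5

Final answer: 5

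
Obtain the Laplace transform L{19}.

L{19} = 19 · L{1} = 19/s

Final answer: 19/s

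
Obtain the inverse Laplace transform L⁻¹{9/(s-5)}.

L⁻¹{1/(s-a)} = e^(at), so L⁻¹{1/(s-5)} = e^(5t), and L⁻¹{9/(s-5)} = 9·e^(5t)

Final answer: 9·e^(5t)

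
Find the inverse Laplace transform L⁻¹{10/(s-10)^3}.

L⁻¹{n!/(s-a)^(n+1)} = t^n·e^(at) with n=2, a=10. So L⁻¹{2/(s-10)^3} = t^2·e^(10t), and L⁻¹{10/(s-10)^3} = (10/2)·t^2·e^(10t) = 5·t^2·e^(10t)

Final answer: 5·t^2·e^(10t)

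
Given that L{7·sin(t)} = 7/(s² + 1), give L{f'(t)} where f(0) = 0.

L{f'(t)} = s·F(s) - f(0) = s·7/(s² + 1) - 0 = 7s/(s² + 1)

Final answer: 7s/(s² + 1)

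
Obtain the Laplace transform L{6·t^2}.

L{t^n} = n!/s^(n+1), so L{t^2} = 2/s^3. Then L{6·t^2} = 6·2/s^3 = 12/s^3

Final answer: 12/s^3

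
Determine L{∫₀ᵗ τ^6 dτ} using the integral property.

L{∫₀ᵗ f(τ)dτ} = F(s)/s with f(t) = t^6. F(s) = 720/s^7, so L{∫₀ᵗ τ^6 dτ} = (720/s^7)/s = 720/s^8. (Check: ∫₀ᵗ τ^6 dτ = t^7/7.)

Final answer: 720/s^8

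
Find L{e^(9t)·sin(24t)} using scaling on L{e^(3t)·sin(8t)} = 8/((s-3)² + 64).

Scaling with a=3: L{e^(9t)·sin(24t)} = (1/3) · 8/((s/3-3)² + 64). Simplifying: 24/((s-9)² + 576)

Final answer: 24/((s-9)² + 576)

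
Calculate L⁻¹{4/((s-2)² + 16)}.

Form: b/((s-a)² + b²) → e^(at)sin(bt). With a=2, b=4

Final answer: e^(2t)·sin(4t)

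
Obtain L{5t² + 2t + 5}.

L{5t² + 2t + 5} = 5·2/s³ + 2/s² + 5/s = 10/s³ + 2/s² + 5/s

Final answer: 10/s³ + 2/s² + 5/s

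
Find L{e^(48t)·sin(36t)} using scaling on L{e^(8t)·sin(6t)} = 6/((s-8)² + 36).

Scaling with a=6: L{e^(48t)·sin(36t)} = (1/6) · 6/((s/6-8)² + 36). Simplifying: 36/((s-48)² + 1296)

Final answer: 36/((s-48)² + 1296)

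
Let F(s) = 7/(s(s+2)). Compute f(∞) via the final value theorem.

f(∞) = lim_{s→0} s·7/(s(s+2)) = lim_{s→0} 7/(s+2) = 7/2 = 7/2

Final answer: 7/2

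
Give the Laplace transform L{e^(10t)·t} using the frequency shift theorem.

L{e^(at)·t^n} = n!/(s-a)^(n+1), so L{e^(10t)·t} = 1/(s-10)^2

Final answer: 1/(s-10)^2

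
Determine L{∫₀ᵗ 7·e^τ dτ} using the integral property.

L{∫₀ᵗ f(τ)dτ} = F(s)/s with F(s) = 7/(s-1), so L{∫₀ᵗ 7·e^τ dτ} = 7/(s(s-1))

Final answer: 7/(s(s-1))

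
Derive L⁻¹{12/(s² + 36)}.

This is the form c·a/(s² + a²) with a = 6, c = 2. L⁻¹ = 2·sin(6t)

Final answer: 2·sin(6t)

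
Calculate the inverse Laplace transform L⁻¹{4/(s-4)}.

L⁻¹{1/(s-a)} = e^(at), so L⁻¹{1/(s-4)} = e^(4t), and L⁻¹{4/(s-4)} = 4·e^(4t)

Final answer: 4·e^(4t)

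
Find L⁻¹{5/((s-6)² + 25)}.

Form: b/((s-a)² + b²) → e^(at)sin(bt). With a=6, b=5

Final answer: e^(6t)·sin(5t)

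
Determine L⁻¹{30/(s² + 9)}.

This is the form c·a/(s² + a²) with a = 3, c = 10. L⁻¹ = 10·sin(3t)

Final answer: 10·sin(3t)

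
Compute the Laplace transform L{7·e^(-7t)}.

L{e^(at)} = 1/(s-a), so L{e^(-7t)} = 1/(s+7). Then L{7·e^(-7t)} = 7/(s+7)

Final answer: 7/(s+7)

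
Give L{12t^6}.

L{t^n} = n!/s^(n+1). So L{12t^6} = 12·6!/s^7 = 8640/s^7

Final answer: 8640/s^7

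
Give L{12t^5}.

L{t^n} = n!/s^(n+1). So L{12t^5} = 12·5!/s^6 = 1440/s^6

Final answer: 1440/s^6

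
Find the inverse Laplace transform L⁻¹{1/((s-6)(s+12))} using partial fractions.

Decompose: A/(s-6) + B/(s+12). A = 1/18, B = -1/18. f(t) = (e^(6t) - e^(-12t))/18

Final answer: (e^(6t) - e^(-12t))/18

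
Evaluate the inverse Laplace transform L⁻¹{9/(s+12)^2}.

L⁻¹{n!/(s-a)^(n+1)} = t^n·e^(at) with n=1, a=-12. So L⁻¹{1/(s+12)^2} = t·e^(-12t), and L⁻¹{9/(s+12)^2} = (9/1)·t·e^(-12t) = 9·t·e^(-12t)

Final answer: 9·t·e^(-12t)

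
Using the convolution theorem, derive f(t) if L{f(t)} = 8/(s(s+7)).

8/(s(s+7)) = (8/s)·(1/(s+7)) = L{8}·L{e^(-7t)}. By convolution, f(t) = 8*e^(-7t) = ∫₀ᵗ 8·e^(-7τ) dτ = 8·(1 - e^(-7t))/7

Final answer: 8·(1 - e^(-7t))/7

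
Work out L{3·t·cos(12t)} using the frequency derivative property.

L{cos(12t)} = s/(s² + 144). Derivative: d/ds[s/(s² + 144)] = [(s² + 144) - s·2s]/(s² + 144)² = (144 - s²)/(s² + 144)². So L{t·cos(12t)} = -F'(s) = (s² - 144)/(s² + 144)². Then L{3·t·cos(12t)} = 3·(s² - 144)/(s² + 144)²

Final answer: 3·(s² - 144)/(s² + 144)²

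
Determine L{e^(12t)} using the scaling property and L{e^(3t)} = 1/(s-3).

Using L{f(at)} = (1/a)F(s/a) with a=4 and f(t) = e^(3t): L{e^(12t)} = (1/4) · 1/((s/4)-3) = (1/4) · 4/(s-12) = 1/(s-12)

Final answer: 1/(s-12)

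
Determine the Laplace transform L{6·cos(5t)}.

L{cos(ωt)} = s/(s² + ω²), so L{cos(5t)} = s/(s² + 25). Then L{6·cos(5t)} = 6·s/(s² + 25) = 6s/(s² + 25)

Final answer: 6s/(s² + 25)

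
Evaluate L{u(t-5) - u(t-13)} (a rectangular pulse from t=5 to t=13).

L{u(t-a)} = e^(-as)/s. L{u(t-5) - u(t-13)} = (e^(-5s) - e^(-13s))/s

Final answer: (e^(-5s) - e^(-13s))/s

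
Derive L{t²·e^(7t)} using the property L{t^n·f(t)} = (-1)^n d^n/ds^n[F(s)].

L{e^(7t)} = 1/(s-7). d/ds[1/(s-7)] = -1/(s-7)². d²/ds²[1/(s-7)] = 2/(s-7)³. So L{t²·e^(7t)} = (-1)² · 2/(s-7)³ = 2/(s-7)³

Final answer: 2/(s-7)³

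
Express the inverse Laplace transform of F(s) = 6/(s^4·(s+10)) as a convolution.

6/(s^4·(s+10)) = (6/s^4)·(1/(s+10)) = L{t^3}·L{e^(-10t)}. So f(t) = t^3*e^(-10t) = ∫₀ᵗ τ^3·e^(-10(t-τ)) dτ

Final answer: ∫₀ᵗ τ^3·e^(-10(t-τ)) dτ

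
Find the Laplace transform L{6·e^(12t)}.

L{e^(at)} = 1/(s-a), so L{e^(12t)} = 1/(s-12). Then L{6·e^(12t)} = 6/(s-12)

Final answer: 6/(s-12)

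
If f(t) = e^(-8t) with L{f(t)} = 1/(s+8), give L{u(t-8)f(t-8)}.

Time shift theorem: L{u(t-a)f(t-a)} = e^(-as)F(s). Here a=8, F(s) = 1/(s+8), so L{u(t-8)f(t-8)} = e^(-8s)·1/(s+8)

Final answer: e^(-8s)·1/(s+8)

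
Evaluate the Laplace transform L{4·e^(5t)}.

L{e^(at)} = 1/(s-a), so L{e^(5t)} = 1/(s-5). Then L{4·e^(5t)} = 4/(s-5)

Final answer: 4/(s-5)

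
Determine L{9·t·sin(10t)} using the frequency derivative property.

L{sin(10t)} = 10/(s² + 100). By L{t·f(t)} = -F'(s): -d/ds[10/(s² + 100)] = -(10)·(-2s)/(s² + 100)² = 20s/(s² + 100)². Then L{9·t·sin(10t)} = 9·20s/(s² + 100)² = 180s/(s² + 100)²

Final answer: 180s/(s² + 100)²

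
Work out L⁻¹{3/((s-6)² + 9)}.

Form: b/((s-a)² + b²) → e^(at)sin(bt). With a=6, b=3

Final answer: e^(6t)·sin(3t)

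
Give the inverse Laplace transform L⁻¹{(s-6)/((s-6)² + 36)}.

Using frequency shift, L⁻¹{(s-6)/((s-6)² + 36)} = e^(6t)·cos(6t)

Final answer: e^(6t)·cos(6t)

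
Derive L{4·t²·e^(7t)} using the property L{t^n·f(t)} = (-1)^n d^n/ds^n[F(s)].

L{e^(7t)} = 1/(s-7). d/ds[1/(s-7)] = -1/(s-7)². d²/ds²[1/(s-7)] = 2/(s-7)³. So L{t²·e^(7t)} = (-1)² · 2/(s-7)³ = 2/(s-7)³. Then L{4·t²·e^(7t)} = 4·2/(s-7)³ = 8/(s-7)³

Final answer: 8/(s-7)³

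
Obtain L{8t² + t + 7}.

L{8t² + t + 7} = 8·2/s³ + 1/s² + 7/s = 16/s³ + 1/s² + 7/s

Final answer: 16/s³ + 1/s² + 7/s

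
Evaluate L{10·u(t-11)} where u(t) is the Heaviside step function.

L{u(t-a)} = e^(-as)/s. Here a=11, so L{u(t-11)} = e^(-11s)/s, and L{10·u(t-11)} = 10·e^(-11s)/s

Final answer: 10·e^(-11s)/s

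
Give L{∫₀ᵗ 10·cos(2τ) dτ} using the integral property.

L{∫₀ᵗ f(τ)dτ} = F(s)/s with F(s) = 10s/(s² + 4), so the result is (10s/(s² + 4))/s = 10/(s² + 4)

Final answer: 10/(s² + 4)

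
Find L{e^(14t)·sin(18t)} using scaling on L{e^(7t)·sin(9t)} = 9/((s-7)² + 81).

Scaling with a=2: L{e^(14t)·sin(18t)} = (1/2) · 9/((s/2-7)² + 81). Simplifying: 18/((s-14)² + 324)

Final answer: 18/((s-14)² + 324)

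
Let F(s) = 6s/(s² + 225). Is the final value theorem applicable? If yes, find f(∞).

The final value theorem requires all poles of sF(s) in the left half-plane. sF(s) = 6s²/(s² + 225) has poles at s = ±15i (imaginary axis). Theorem does NOT apply (oscillatory system).

Final answer: Not applicable (oscillatory)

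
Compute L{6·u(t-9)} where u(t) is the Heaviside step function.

L{u(t-a)} = e^(-as)/s. Here a=9, so L{u(t-9)} = e^(-9s)/s, and L{6·u(t-9)} = 6·e^(-9s)/s

Final answer: 6·e^(-9s)/s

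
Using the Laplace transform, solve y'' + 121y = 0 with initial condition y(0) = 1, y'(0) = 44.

L{y''} + 121L{y} = 0. s²Y - s - 44 + 121Y = 0. Y(s² + 121) = s + 44. Y = (s + 44)/(s² + 121). Inverting: y(t) = cos(11t) + 4sin(11t)

Final answer: y(t) = cos(11t) + 4sin(11t)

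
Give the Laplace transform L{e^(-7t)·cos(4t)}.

L{e^(at)·cos(ωt)} = (s-a)/((s-a)² + ω²), so L{e^(-7t)·cos(4t)} = (s+7)/((s+7)² + 16)

Final answer: (s+7)/((s+7)² + 16)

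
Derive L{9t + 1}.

L{9t + 1} = 9·L{t} + L{1} = 9/s² + 1/s

Final answer: 9/s² + 1/s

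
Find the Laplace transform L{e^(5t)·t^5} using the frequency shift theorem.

L{e^(at)·t^n} = n!/(s-a)^(n+1), so L{e^(5t)·t^5} = 120/(s-5)^6

Final answer: 120/(s-5)^6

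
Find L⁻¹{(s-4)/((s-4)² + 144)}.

Using frequency shift: L⁻¹{(s-a)/((s-a)² + b²)} = e^(at)cos(bt). Here a=4, b=12

Final answer: e^(4t)·cos(12t)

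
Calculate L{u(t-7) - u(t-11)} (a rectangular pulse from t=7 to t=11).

L{u(t-a)} = e^(-as)/s. L{u(t-7) - u(t-11)} = (e^(-7s) - e^(-11s))/s

Final answer: (e^(-7s) - e^(-11s))/s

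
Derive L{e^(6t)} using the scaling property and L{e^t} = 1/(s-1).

Using L{f(at)} = (1/a)F(s/a) with a=6 and f(t) = e^t: L{e^(6t)} = (1/6) · 1/((s/6)-1) = (1/6) · 6/(s-6) = 1/(s-6)

Final answer: 1/(s-6)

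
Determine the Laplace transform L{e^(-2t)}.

L{e^(at)} = 1/(s-a), so L{e^(-2t)} = 1/(s+2)

Final answer: 1/(s+2)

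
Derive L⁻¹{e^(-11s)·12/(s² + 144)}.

L⁻¹{12/(s² + 144)} = sin(12t). By the time shift theorem, L⁻¹{e^(-as)F(s)} = u(t-a)f(t-a) with a=11, so L⁻¹{e^(-11s)·12/(s² + 144)} = u(t-11)·sin(12(t-11))

Final answer: u(t-11)·sin(12(t-11))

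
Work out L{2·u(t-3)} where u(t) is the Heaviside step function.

L{u(t-a)} = e^(-as)/s. Here a=3, so L{u(t-3)} = e^(-3s)/s, and L{2·u(t-3)} = 2·e^(-3s)/s

Final answer: 2·e^(-3s)/s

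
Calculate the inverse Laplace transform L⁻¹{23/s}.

L⁻¹{c/s} = c, so L⁻¹{23/s} = 23

Final answer: 23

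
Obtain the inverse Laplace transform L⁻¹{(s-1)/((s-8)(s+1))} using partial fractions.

Using partial fractions, f(t) = (7e^(8t) + 2e^(-t))/9

Final answer: (7e^(8t) + 2e^(-t))/9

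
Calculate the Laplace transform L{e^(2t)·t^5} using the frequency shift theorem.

L{e^(at)·t^n} = n!/(s-a)^(n+1), so L{e^(2t)·t^5} = 120/(s-2)^6

Final answer: 120/(s-2)^6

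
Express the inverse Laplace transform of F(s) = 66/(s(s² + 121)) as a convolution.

66/(s(s² + 121)) = (1/s)·(66/(s² + 121)) = L{1}·L{6·sin(11t)}. So f(t) = 1*(6·sin(11t)) = ∫₀ᵗ 6·sin(11τ) dτ

Final answer: ∫₀ᵗ 6·sin(11τ) dτ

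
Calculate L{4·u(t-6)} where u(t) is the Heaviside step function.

L{u(t-a)} = e^(-as)/s. Here a=6, so L{u(t-6)} = e^(-6s)/s, and L{4·u(t-6)} = 4·e^(-6s)/s

Final answer: 4·e^(-6s)/s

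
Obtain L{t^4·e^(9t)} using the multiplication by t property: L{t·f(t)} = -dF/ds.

Using L{t^n·e^(at)} = n!/(s-a)^(n+1), L{t^4·e^(9t)} = 24/(s-9)^5

Final answer: 24/(s-9)^5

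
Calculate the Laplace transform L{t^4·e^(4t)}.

L{t^n·e^(at)} = n!/(s-a)^(n+1), so L{t^4·e^(4t)} = 24/(s-4)^5

Final answer: 24/(s-4)^5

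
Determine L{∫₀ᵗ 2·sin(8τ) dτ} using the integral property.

L{∫₀ᵗ f(τ)dτ} = F(s)/s with F(s) = 16/(s² + 64), so the result is (16/(s² + 64))/s = 16/(s(s² + 64))

Final answer: 16/(s(s² + 64))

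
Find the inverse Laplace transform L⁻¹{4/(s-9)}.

L⁻¹{1/(s-a)} = e^(at), so L⁻¹{1/(s-9)} = e^(9t), and L⁻¹{4/(s-9)} = 4·e^(9t)

Final answer: 4·e^(9t)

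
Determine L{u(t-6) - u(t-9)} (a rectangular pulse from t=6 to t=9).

L{u(t-a)} = e^(-as)/s. L{u(t-6) - u(t-9)} = (e^(-6s) - e^(-9s))/s

Final answer: (e^(-6s) - e^(-9s))/s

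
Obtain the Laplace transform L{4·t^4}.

L{t^n} = n!/s^(n+1), so L{t^4} = 24/s^5. Then L{4·t^4} = 4·24/s^5 = 96/s^5

Final answer: 96/s^5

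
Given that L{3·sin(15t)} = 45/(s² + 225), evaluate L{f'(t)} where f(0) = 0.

L{f'(t)} = s·F(s) - f(0) = s·45/(s² + 225) - 0 = 45s/(s² + 225)

Final answer: 45s/(s² + 225)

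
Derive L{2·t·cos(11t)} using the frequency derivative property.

L{cos(11t)} = s/(s² + 121). Derivative: d/ds[s/(s² + 121)] = [(s² + 121) - s·2s]/(s² + 121)² = (121 - s²)/(s² + 121)². So L{t·cos(11t)} = -F'(s) = (s² - 121)/(s² + 121)². Then L{2·t·cos(11t)} = 2·(s² - 121)/(s² + 121)²

Final answer: 2·(s² - 121)/(s² + 121)²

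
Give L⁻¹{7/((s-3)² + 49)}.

Form: b/((s-a)² + b²) → e^(at)sin(bt). With a=3, b=7

Final answer: e^(3t)·sin(7t)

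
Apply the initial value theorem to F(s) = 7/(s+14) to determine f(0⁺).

f(0⁺) = lim_{s→∞} s·7/(s+14) = lim_{s→∞} 7s/(s+14) = 7

Final answer: 7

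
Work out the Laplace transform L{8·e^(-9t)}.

L{e^(at)} = 1/(s-a), so L{e^(-9t)} = 1/(s+9). Then L{8·e^(-9t)} = 8/(s+9)

Final answer: 8/(s+9)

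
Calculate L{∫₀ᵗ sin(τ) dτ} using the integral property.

L{∫₀ᵗ f(τ)dτ} = F(s)/s with F(s) = 1/(s² + 1), so the result is (1/(s² + 1))/s = 1/(s(s² + 1))

Final answer: 1/(s(s² + 1))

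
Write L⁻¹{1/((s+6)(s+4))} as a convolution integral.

1/((s+6)(s+4)) = (1/(s+6))·(1/(s+4)) = L{e^(-6t)}·L{e^(-4t)}. So f(t) = e^(-6t)*e^(-4t) = ∫₀ᵗ e^(-6τ)·e^(-4(t-τ)) dτ

Final answer: ∫₀ᵗ e^(-6τ)·e^(-4(t-τ)) dτ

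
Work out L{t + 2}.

L{t + 2} = L{t} + 2·L{1} = 1/s² + 2/s

Final answer: 1/s² + 2/s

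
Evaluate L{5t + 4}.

L{5t + 4} = 5·L{t} + 4·L{1} = 5/s² + 4/s

Final answer: 5/s² + 4/s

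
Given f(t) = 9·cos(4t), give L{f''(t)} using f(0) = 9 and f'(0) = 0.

F(s) = 9s/(s² + 16). L{f''(t)} = s²F(s) - sf(0) - f'(0) = 9s³/(s² + 16) - 9s = (9s³ - 9s(s² + 16))/(s² + 16) = -144s/(s² + 16)

Final answer: -144s/(s² + 16)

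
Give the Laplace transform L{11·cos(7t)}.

L{cos(ωt)} = s/(s² + ω²), so L{cos(7t)} = s/(s² + 49). Then L{11·cos(7t)} = 11·s/(s² + 49) = 11s/(s² + 49)

Final answer: 11s/(s² + 49)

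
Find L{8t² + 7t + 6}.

L{8t² + 7t + 6} = 8·2/s³ + 7/s² + 6/s = 16/s³ + 7/s² + 6/s

Final answer: 16/s³ + 7/s² + 6/s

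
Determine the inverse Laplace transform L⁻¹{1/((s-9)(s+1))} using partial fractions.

Decompose: A/(s-9) + B/(s+1). A = 1/10, B = -1/10. f(t) = (e^(9t) - e^(-t))/10

Final answer: (e^(9t) - e^(-t))/10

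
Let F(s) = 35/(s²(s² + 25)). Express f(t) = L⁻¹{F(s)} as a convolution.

35/(s²(s² + 25)) = (1/s²)·(35/(s² + 25)) = L{t}·L{7·sin(5t)}. So f(t) = t*(7·sin(5t)) = ∫₀ᵗ 7τ·sin(5(t-τ)) dτ

Final answer: ∫₀ᵗ 7τ·sin(5(t-τ)) dτ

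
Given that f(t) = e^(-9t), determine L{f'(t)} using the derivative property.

f(0) = 1, F(s) = 1/(s+9). L{f'(t)} = s·F(s) - f(0) = s/(s+9) - 1 = (s - (s+9))/(s+9) = -9/(s+9)

Final answer: -9/(s+9)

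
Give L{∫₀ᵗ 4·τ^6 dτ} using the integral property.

L{∫₀ᵗ f(τ)dτ} = F(s)/s with f(t) = 4t^6. F(s) = 2880/s^7, so L{∫₀ᵗ 4·τ^6 dτ} = (2880/s^7)/s = 2880/s^8. (Check: ∫₀ᵗ 4·τ^6 dτ = 4t^7/7.)

Final answer: 2880/s^8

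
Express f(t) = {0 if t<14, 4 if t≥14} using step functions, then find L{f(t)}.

f(t) = 4·u(t-14). L{u(t-14)} = e^(-14s)/s, so L{f(t)} = 4·e^(-14s)/s

Final answer: 4·e^(-14s)/s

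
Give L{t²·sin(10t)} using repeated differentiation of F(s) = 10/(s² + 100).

F(s) = 10/(s² + 100). F'(s) = -20s/(s² + 100)². F''(s) = -20(100 - 3s²)/(s² + 100)³ = (60s² - 2000)/(s² + 100)³. So L{t²·sin(10t)} = (-1)² F''(s) = (60s² - 2000)/(s² + 100)³

Final answer: (60s² - 2000)/(s² + 100)³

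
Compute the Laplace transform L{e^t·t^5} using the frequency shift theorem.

L{e^(at)·t^n} = n!/(s-a)^(n+1), so L{e^t·t^5} = 120/(s-1)^6

Final answer: 120/(s-1)^6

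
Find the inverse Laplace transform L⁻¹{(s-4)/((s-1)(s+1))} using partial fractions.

Using partial fractions, f(t) = (-3e^t + 5e^(-t))/2

Final answer: (-3e^t + 5e^(-t))/2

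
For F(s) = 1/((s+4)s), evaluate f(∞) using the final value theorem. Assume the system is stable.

f(∞) = lim_{s→0} sF(s) = lim_{s→0} 1/(s+4) = 1/4

Final answer: 1/4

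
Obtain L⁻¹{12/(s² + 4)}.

This is the form c·a/(s² + a²) with a = 2, c = 6. L⁻¹ = 6·sin(2t)

Final answer: 6·sin(2t)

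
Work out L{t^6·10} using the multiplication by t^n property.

L{10} = 10/s. d^1/ds^1[1/s] = -1/s². d^2/ds^2[1/s] = 2/s^3. d^3/ds^3[1/s] = -6/s^4. d^4/ds^4[1/s] = 24/s^5. d^5/ds^5[1/s] = -120/s^6. d^6/ds^6[1/s] = 720/s^7. So L{t^6} = (-1)^{6}·720/s^7 = 720/s^7. Then L{t^6·10} = 10·720/s^7 = 7200/s^7

Final answer: 7200/s^7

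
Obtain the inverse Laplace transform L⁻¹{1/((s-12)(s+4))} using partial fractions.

Decompose: A/(s-12) + B/(s+4). A = 1/16, B = -1/16. f(t) = (e^(12t) - e^(-4t))/16

Final answer: (e^(12t) - e^(-4t))/16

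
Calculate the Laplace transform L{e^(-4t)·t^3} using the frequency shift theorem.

L{e^(at)·t^n} = n!/(s-a)^(n+1), so L{e^(-4t)·t^3} = 6/(s+4)^4

Final answer: 6/(s+4)^4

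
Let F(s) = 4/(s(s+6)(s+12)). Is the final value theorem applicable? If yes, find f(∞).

Poles of sF(s) = 4/((s+6)(s+12)) are at s = -6 and s = -12, both in the left half-plane. Theorem applies. f(∞) = lim_{s→0} sF(s) = 4/(6·12) = 1/18

Final answer: 1/18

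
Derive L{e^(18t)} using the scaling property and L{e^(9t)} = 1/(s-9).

Using L{f(at)} = (1/a)F(s/a) with a=2 and f(t) = e^(9t): L{e^(18t)} = (1/2) · 1/((s/2)-9) = (1/2) · 2/(s-18) = 1/(s-18)

Final answer: 1/(s-18)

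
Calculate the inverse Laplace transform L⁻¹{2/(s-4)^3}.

L⁻¹{n!/(s-a)^(n+1)} = t^n·e^(at), so L⁻¹{2/(s-4)^3} = t^2·e^(4t)

Final answer: t^2·e^(4t)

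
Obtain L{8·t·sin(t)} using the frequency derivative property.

L{sin(t)} = 1/(s² + 1). By L{t·f(t)} = -F'(s): -d/ds[1/(s² + 1)] = -(1)·(-2s)/(s² + 1)² = 2s/(s² + 1)². Then L{8·t·sin(t)} = 8·2s/(s² + 1)² = 16s/(s² + 1)²

Final answer: 16s/(s² + 1)²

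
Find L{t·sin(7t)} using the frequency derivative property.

L{sin(7t)} = 7/(s² + 49). By L{t·f(t)} = -F'(s): -d/ds[7/(s² + 49)] = -(7)·(-2s)/(s² + 49)² = 14s/(s² + 49)²

Final answer: 14s/(s² + 49)²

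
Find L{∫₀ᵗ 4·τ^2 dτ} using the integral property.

L{∫₀ᵗ f(τ)dτ} = F(s)/s with f(t) = 4t^2. F(s) = 8/s^3, so L{∫₀ᵗ 4·τ^2 dτ} = (8/s^3)/s = 8/s^4. (Check: ∫₀ᵗ 4·τ^2 dτ = 4t^3/3.)

Final answer: 8/s^4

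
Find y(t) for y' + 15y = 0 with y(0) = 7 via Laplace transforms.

L{y'} + 15L{y} = 0. sY - 7 + 15Y = 0. Y(s+15) = 7. Y = 7/(s+15)

Final answer: y(t) = 7e^(-15t)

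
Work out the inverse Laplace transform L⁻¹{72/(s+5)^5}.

L⁻¹{n!/(s-a)^(n+1)} = t^n·e^(at) with n=4, a=-5. So L⁻¹{24/(s+5)^5} = t^4·e^(-5t), and L⁻¹{72/(s+5)^5} = (72/24)·t^4·e^(-5t) = 3·t^4·e^(-5t)

Final answer: 3·t^4·e^(-5t)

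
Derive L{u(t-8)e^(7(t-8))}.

u(t-a)f(t-a) with f(t)=e^(7t). L{e^(7t)} = 1/(s-7). By time shift: e^(-8s)/(s-7)

Final answer: e^(-8s)/(s-7)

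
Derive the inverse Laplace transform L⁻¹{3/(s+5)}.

L⁻¹{1/(s-a)} = e^(at), so L⁻¹{1/(s+5)} = e^(-5t), and L⁻¹{3/(s+5)} = 3·e^(-5t)

Final answer: 3·e^(-5t)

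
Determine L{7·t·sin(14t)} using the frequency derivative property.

L{sin(14t)} = 14/(s² + 196). By L{t·f(t)} = -F'(s): -d/ds[14/(s² + 196)] = -(14)·(-2s)/(s² + 196)² = 28s/(s² + 196)². Then L{7·t·sin(14t)} = 7·28s/(s² + 196)² = 196s/(s² + 196)²

Final answer: 196s/(s² + 196)²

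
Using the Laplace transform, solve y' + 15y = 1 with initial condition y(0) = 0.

sY + 15Y = 1/s. Y = 1/(s(s+15)). Partial fractions: Y = 1/15/s - 1/15/(s+15)

Final answer: y(t) = 1/15(1 - e^(-15t))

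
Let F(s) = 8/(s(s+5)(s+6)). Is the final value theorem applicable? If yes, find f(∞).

Poles of sF(s) = 8/((s+5)(s+6)) are at s = -5 and s = -6, both in the left half-plane. Theorem applies. f(∞) = lim_{s→0} sF(s) = 8/(5·6) = 4/15

Final answer: 4/15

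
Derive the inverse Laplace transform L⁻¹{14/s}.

L⁻¹{c/s} = c, so L⁻¹{14/s} = 14

Final answer: 14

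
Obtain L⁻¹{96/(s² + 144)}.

This is the form c·a/(s² + a²) with a = 12, c = 8. L⁻¹ = 8·sin(12t)

Final answer: 8·sin(12t)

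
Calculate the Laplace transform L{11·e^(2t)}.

L{e^(at)} = 1/(s-a), so L{e^(2t)} = 1/(s-2). Then L{11·e^(2t)} = 11/(s-2)

Final answer: 11/(s-2)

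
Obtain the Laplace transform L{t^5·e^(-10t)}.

L{t^n·e^(at)} = n!/(s-a)^(n+1), so L{t^5·e^(-10t)} = 120/(s+10)^6

Final answer: 120/(s+10)^6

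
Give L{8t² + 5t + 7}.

L{8t² + 5t + 7} = 8·2/s³ + 5/s² + 7/s = 16/s³ + 5/s² + 7/s

Final answer: 16/s³ + 5/s² + 7/s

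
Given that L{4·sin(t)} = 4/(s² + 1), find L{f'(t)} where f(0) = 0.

L{f'(t)} = s·F(s) - f(0) = s·4/(s² + 1) - 0 = 4s/(s² + 1)

Final answer: 4s/(s² + 1)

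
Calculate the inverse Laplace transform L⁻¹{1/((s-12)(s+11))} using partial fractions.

Decompose: A/(s-12) + B/(s+11). A = 1/23, B = -1/23. f(t) = (e^(12t) - e^(-11t))/23

Final answer: (e^(12t) - e^(-11t))/23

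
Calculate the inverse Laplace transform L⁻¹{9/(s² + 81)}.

L⁻¹{9/(s² + 81)} = sin(9t)

Final answer: sin(9t)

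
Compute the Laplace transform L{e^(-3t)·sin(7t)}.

L{e^(at)·sin(ωt)} = ω/((s-a)² + ω²), so L{e^(-3t)·sin(7t)} = 7/((s+3)² + 49)

Final answer: 7/((s+3)² + 49)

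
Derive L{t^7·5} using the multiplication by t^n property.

L{5} = 5/s. d^1/ds^1[1/s] = -1/s². d^2/ds^2[1/s] = 2/s^3. d^3/ds^3[1/s] = -6/s^4. d^4/ds^4[1/s] = 24/s^5. d^5/ds^5[1/s] = -120/s^6. d^6/ds^6[1/s] = 720/s^7. d^7/ds^7[1/s] = -5040/s^8. So L{t^7} = (-1)^{7}·-5040/s^8 = 5040/s^8. Then L{t^7·5} = 5·5040/s^8 = 25200/s^8

Final answer: 25200/s^8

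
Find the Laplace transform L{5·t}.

L{t^n} = n!/s^(n+1), so L{t} = 1/s^2. Then L{5·t} = 5·1/s^2 = 5/s^2

Final answer: 5/s^2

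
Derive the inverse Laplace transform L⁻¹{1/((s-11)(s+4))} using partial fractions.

Decompose: A/(s-11) + B/(s+4). A = 1/15, B = -1/15. f(t) = (e^(11t) - e^(-4t))/15

Final answer: (e^(11t) - e^(-4t))/15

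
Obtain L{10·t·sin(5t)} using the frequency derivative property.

L{sin(5t)} = 5/(s² + 25). By L{t·f(t)} = -F'(s): -d/ds[5/(s² + 25)] = -(5)·(-2s)/(s² + 25)² = 10s/(s² + 25)². Then L{10·t·sin(5t)} = 10·10s/(s² + 25)² = 100s/(s² + 25)²

Final answer: 100s/(s² + 25)²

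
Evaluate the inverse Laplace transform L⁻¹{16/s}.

L⁻¹{c/s} = c, so L⁻¹{16/s} = 16

Final answer: 16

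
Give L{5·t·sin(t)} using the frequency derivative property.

L{sin(t)} = 1/(s² + 1). By L{t·f(t)} = -F'(s): -d/ds[1/(s² + 1)] = -(1)·(-2s)/(s² + 1)² = 2s/(s² + 1)². Then L{5·t·sin(t)} = 5·2s/(s² + 1)² = 10s/(s² + 1)²

Final answer: 10s/(s² + 1)²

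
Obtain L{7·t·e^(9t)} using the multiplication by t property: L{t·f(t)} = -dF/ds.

Using L{t^n·e^(at)} = n!/(s-a)^(n+1), L{t·e^(9t)} = 1/(s-9)^2, so L{7·t·e^(9t)} = 7·1/(s-9)^2 = 7/(s-9)^2

Final answer: 7/(s-9)^2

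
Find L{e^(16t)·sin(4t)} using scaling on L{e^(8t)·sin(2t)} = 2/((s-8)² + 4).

Scaling with a=2: L{e^(16t)·sin(4t)} = (1/2) · 2/((s/2-8)² + 4). Simplifying: 4/((s-16)² + 16)

Final answer: 4/((s-16)² + 16)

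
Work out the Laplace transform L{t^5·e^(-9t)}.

L{t^n·e^(at)} = n!/(s-a)^(n+1), so L{t^5·e^(-9t)} = 120/(s+9)^6

Final answer: 120/(s+9)^6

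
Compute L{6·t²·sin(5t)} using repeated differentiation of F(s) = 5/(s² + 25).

F(s) = 5/(s² + 25). F'(s) = -10s/(s² + 25)². F''(s) = -10(25 - 3s²)/(s² + 25)³ = (30s² - 250)/(s² + 25)³. So L{t²·sin(5t)} = (-1)² F''(s) = (30s² - 250)/(s² + 25)³. Then L{6·t²·sin(5t)} = 6·(30s² - 250)/(s² + 25)³ = (180s² - 1500)/(s² + 25)³

Final answer: (180s² - 1500)/(s² + 25)³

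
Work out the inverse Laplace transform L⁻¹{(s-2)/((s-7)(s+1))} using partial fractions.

Using partial fractions, f(t) = (5e^(7t) + 3e^(-t))/8

Final answer: (5e^(7t) + 3e^(-t))/8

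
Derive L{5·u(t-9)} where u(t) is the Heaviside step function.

L{u(t-a)} = e^(-as)/s. Here a=9, so L{u(t-9)} = e^(-9s)/s, and L{5·u(t-9)} = 5·e^(-9s)/s

Final answer: 5·e^(-9s)/s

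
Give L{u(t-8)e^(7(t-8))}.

u(t-a)f(t-a) with f(t)=e^(7t). L{e^(7t)} = 1/(s-7). By time shift: e^(-8s)/(s-7)

Final answer: e^(-8s)/(s-7)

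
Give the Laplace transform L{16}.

L{16} = 16 · L{1} = 16/s

Final answer: 16/s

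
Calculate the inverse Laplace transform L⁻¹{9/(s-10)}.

L⁻¹{1/(s-a)} = e^(at), so L⁻¹{1/(s-10)} = e^(10t), and L⁻¹{9/(s-10)} = 9·e^(10t)

Final answer: 9·e^(10t)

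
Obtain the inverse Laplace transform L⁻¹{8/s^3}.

L⁻¹{n!/s^(n+1)} = t^n with n=2. So L⁻¹{2/s^3} = t^2, and L⁻¹{8/s^3} = (8/2)·t^2 = 4·t^2

Final answer: 4·t^2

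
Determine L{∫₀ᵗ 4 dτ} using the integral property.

L{∫₀ᵗ f(τ)dτ} = F(s)/s with f(t) = 4. F(s) = 4/s, so L{∫₀ᵗ 4 dτ} = (4/s)/s = 4/s². (Check: ∫₀ᵗ 4 dτ = 4t.)

Final answer: 4/s²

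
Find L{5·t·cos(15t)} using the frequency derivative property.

L{cos(15t)} = s/(s² + 225). Derivative: d/ds[s/(s² + 225)] = [(s² + 225) - s·2s]/(s² + 225)² = (225 - s²)/(s² + 225)². So L{t·cos(15t)} = -F'(s) = (s² - 225)/(s² + 225)². Then L{5·t·cos(15t)} = 5·(s² - 225)/(s² + 225)²

Final answer: 5·(s² - 225)/(s² + 225)²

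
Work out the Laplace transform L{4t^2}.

L{4t^2} = 4 · L{t^2} = 4 · 2/s^3 = 8/s^3

Final answer: 8/s^3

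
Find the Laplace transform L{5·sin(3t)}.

L{sin(ωt)} = ω/(s² + ω²), so L{sin(3t)} = 3/(s² + 9). Then L{5·sin(3t)} = 5·3/(s² + 9) = 15/(s² + 9)

Final answer: 15/(s² + 9)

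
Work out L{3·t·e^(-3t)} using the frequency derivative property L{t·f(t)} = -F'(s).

L{e^(-3t)} = 1/(s+3). By frequency derivative: L{t·e^(-3t)} = -d/ds[1/(s+3)] = -(-1)/(s+3)² = 1/(s+3)². Then L{3·t·e^(-3t)} = 3·1/(s+3)² = 3/(s+3)²

Final answer: 3/(s+3)²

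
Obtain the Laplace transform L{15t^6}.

L{15t^6} = 15 · L{t^6} = 15 · 720/s^7 = 10800/s^7

Final answer: 10800/s^7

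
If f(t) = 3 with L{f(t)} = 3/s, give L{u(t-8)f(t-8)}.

Time shift theorem: L{u(t-a)f(t-a)} = e^(-as)F(s). Here a=8, F(s) = 3/s, so L{u(t-8)f(t-8)} = e^(-8s)·3/s

Final answer: e^(-8s)·3/s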